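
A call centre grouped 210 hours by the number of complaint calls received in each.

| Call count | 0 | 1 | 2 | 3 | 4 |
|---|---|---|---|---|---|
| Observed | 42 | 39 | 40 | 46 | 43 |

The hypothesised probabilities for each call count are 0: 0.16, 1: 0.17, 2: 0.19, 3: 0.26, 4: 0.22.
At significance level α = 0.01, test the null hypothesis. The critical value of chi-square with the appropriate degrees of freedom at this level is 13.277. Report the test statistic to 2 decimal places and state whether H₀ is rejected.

Expected counts E_i = n·p_i: 210×0.16 = 33.6, 210×0.17 = 35.7, 210×0.19 = 39.9, 210×0.26 = 54.6, 210×0.22 = 46.2.
0: (42 − 33.6)²/33.6 = 70.56/33.6 = 2.100
1: (39 − 35.7)²/35.7 = 10.89/35.7 = 0.305
2: (40 − 39.9)²/39.9 = 0.01/39.9 = 0.000
3: (46 − 54.6)²/54.6 = 73.96/54.6 = 1.355
4: (43 − 46.2)²/46.2 = 10.24/46.2 = 0.222
Sum = 3.98
df = 4. Since 3.98 < 13.277, we do not reject H₀.

3.98; do not reject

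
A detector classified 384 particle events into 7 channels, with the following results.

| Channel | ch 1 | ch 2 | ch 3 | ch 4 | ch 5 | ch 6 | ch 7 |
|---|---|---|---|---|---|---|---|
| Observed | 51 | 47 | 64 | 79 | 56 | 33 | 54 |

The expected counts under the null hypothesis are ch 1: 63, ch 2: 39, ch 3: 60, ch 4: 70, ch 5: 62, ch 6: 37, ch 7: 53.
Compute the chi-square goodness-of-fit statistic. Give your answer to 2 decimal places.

6.38

cat         O        E   (O−E)²/E
ch 1       51       63      2.286
ch 2       47       39      1.641
ch 3       64       60      0.267
ch 4       79       70      1.157
ch 5       56       62      0.581
ch 6       33       37      0.432
ch 7       54       53      0.019
Sum = 6.38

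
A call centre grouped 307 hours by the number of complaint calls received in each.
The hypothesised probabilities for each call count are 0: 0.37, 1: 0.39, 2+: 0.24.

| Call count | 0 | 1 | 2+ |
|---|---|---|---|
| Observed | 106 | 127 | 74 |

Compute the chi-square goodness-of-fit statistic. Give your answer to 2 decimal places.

0.95

Expected counts E_i = n·p_i: 307×0.37 = 113.59, 307×0.39 = 119.73, 307×0.24 = 73.68.
χ² = (106−113.59)²/113.59 + (127−119.73)²/119.73 + (74−73.68)²/73.68
   = 0.507 + 0.441 + 0.001
Sum = 0.95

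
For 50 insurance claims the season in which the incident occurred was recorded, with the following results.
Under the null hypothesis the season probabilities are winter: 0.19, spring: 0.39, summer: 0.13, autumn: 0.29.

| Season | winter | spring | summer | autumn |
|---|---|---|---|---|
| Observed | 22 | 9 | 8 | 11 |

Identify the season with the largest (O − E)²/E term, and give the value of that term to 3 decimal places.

winter, 16.447

Expected counts E_i = n·p_i: 50×0.19 = 9.5, 50×0.39 = 19.5, 50×0.13 = 6.5, 50×0.29 = 14.5.
cat         O        E   (O−E)²/E
winter     22      9.5    16.4474
spring      9     19.5     5.6538
summer      8      6.5     0.3462
autumn     11     14.5     0.8448
The largest term is for winter: 16.447.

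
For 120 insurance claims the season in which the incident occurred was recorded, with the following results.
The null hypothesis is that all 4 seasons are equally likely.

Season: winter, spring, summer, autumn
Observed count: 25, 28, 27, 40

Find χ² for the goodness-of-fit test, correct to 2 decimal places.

4.60

Expected count for each of the 4 categories: 120/4 = 30.
χ² = (25−30)²/30 + (28−30)²/30 + (27−30)²/30 + (40−30)²/30
   = 0.833 + 0.133 + 0.300 + 3.333
Sum = 4.60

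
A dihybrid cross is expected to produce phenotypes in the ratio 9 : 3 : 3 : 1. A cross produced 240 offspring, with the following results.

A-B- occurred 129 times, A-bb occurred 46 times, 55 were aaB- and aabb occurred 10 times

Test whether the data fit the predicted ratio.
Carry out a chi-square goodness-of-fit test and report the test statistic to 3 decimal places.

4.178

Ratio total = 16. Expected counts: 240×9/16 = 135, 240×3/16 = 45, 240×3/16 = 45, 240×1/16 = 15.
cat         O        E   (O−E)²/E
A-B-      129      135     0.2667
A-bb       46       45     0.0222
aaB-       55       45     2.2222
aabb       10       15     1.6667
Sum = 4.178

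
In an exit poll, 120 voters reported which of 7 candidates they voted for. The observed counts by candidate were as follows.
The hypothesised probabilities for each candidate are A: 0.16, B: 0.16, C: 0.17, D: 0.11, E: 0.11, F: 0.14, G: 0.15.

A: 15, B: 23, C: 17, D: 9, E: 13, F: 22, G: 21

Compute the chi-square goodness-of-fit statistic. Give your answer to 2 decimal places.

5.69

Expected counts E_i = n·p_i: 120×0.16 = 19.2, 120×0.16 = 19.2, 120×0.17 = 20.4, 120×0.11 = 13.2, 120×0.11 = 13.2, 120×0.14 = 16.8, 120×0.15 = 18.
χ² = (15−19.2)²/19.2 + (23−19.2)²/19.2 + (17−20.4)²/20.4 + (9−13.2)²/13.2 + (13−13.2)²/13.2 + (22−16.8)²/16.8 + (21−18)²/18
   = 0.919 + 0.752 + 0.567 + 1.336 + 0.003 + 1.610 + 0.500
Sum = 5.69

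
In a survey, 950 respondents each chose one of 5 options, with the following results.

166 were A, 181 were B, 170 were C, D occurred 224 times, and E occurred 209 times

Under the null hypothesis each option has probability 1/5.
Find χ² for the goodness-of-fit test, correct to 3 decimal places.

13.547

Under H₀ each category has probability 1/5, so each expected count is 950/5 = 190.
A: (166 − 190)²/190 = 576/190 = 3.0316
B: (181 − 190)²/190 = 81/190 = 0.4263
C: (170 − 190)²/190 = 400/190 = 2.1053
D: (224 − 190)²/190 = 1156/190 = 6.0842
E: (209 − 190)²/190 = 361/190 = 1.9000
Sum = 13.547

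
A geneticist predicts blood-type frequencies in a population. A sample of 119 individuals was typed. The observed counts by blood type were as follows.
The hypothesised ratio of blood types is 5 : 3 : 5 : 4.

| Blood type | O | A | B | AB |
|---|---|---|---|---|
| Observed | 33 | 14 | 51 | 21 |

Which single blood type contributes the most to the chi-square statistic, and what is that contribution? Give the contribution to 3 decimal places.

Ratio total = 17. Expected counts: 119×5/17 = 35, 119×3/17 = 21, 119×5/17 = 35, 119×4/17 = 28.
O: (33 − 35)²/35 = 4/35 = 0.1143
A: (14 − 21)²/21 = 49/21 = 2.3333
B: (51 − 35)²/35 = 256/35 = 7.3143
AB: (21 − 28)²/28 = 49/28 = 1.7500
The largest term is for B: 7.314.

B, 7.314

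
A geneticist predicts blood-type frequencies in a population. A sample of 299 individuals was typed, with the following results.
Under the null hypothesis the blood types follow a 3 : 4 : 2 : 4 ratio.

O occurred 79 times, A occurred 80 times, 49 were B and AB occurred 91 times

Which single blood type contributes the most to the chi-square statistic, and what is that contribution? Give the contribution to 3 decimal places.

Ratio total = 13. Expected counts: 299×3/13 = 69, 299×4/13 = 92, 299×2/13 = 46, 299×4/13 = 92.
χ² = (79−69)²/69 + (80−92)²/92 + (49−46)²/46 + (91−92)²/92
   = 1.4493 + 1.5652 + 0.1957 + 0.0109
The largest term is for A: 1.565.

A, 1.565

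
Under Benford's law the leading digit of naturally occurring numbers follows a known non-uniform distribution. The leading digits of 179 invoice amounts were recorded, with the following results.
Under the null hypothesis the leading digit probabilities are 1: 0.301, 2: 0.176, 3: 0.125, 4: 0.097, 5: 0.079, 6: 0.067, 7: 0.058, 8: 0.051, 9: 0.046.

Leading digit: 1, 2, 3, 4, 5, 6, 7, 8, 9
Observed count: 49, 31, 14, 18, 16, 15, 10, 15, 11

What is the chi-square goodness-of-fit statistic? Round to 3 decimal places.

9.325

Expected counts E_i = n·p_i: 179×0.301 = 53.879, 179×0.176 = 31.504, 179×0.125 = 22.375, 179×0.097 = 17.363, 179×0.079 = 14.141, 179×0.067 = 11.993, 179×0.058 = 10.382, 179×0.051 = 9.129, 179×0.046 = 8.234.
cat         O        E   (O−E)²/E
1          49   53.879     0.4418
2          31   31.504     0.0081
3          14   22.375     3.1348
4          18   17.363     0.0234
5          16   14.141     0.2444
6          15   11.993     0.7539
7          10   10.382     0.0141
8          15    9.129     3.7757
9          11    8.234     0.9292
Sum = 9.325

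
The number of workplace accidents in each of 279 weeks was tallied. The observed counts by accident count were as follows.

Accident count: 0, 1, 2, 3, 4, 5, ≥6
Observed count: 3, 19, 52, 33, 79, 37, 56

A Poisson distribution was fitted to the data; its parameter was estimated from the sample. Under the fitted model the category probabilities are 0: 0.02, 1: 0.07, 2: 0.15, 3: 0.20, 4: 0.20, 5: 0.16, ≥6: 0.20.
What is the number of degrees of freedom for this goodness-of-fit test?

5

There are k = 7 categories and 1 parameter estimated from the data, so df = 7 − 1 − 1 = 5.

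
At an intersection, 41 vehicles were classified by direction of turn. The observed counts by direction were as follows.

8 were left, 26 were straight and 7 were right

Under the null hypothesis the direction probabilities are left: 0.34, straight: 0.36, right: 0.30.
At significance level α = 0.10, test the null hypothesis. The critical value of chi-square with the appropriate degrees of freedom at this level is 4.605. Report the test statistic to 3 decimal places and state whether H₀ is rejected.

Expected counts E_i = n·p_i: 41×0.34 = 13.94, 41×0.36 = 14.76, 41×0.30 = 12.3.
left: (8 − 13.94)²/13.94 = 35.2836/13.94 = 2.5311
straight: (26 − 14.76)²/14.76 = 126.3376/14.76 = 8.5595
right: (7 − 12.3)²/12.3 = 28.09/12.3 = 2.2837
Sum = 13.374
df = 2. Since 13.374 > 4.605, we reject H₀.

13.374; reject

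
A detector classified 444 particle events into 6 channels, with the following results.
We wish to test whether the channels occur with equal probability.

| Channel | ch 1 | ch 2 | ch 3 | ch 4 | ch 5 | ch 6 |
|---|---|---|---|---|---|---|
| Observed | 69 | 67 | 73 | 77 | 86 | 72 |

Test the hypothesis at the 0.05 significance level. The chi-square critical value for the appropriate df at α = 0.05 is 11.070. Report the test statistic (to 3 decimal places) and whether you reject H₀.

3.135; do not reject

Under H₀ each category has probability 1/6, so each expected count is 444/6 = 74.
χ² = (69−74)²/74 + (67−74)²/74 + (73−74)²/74 + (77−74)²/74 + (86−74)²/74 + (72−74)²/74
   = 0.3378 + 0.6622 + 0.0135 + 0.1216 + 1.9459 + 0.0541
Sum = 3.135
df = 5. Since 3.135 < 11.070, we do not reject H₀.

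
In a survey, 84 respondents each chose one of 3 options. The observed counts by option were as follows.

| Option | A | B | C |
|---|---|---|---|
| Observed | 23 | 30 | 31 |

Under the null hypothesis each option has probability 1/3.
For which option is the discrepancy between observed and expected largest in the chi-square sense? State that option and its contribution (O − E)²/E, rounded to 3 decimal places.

Expected count for each of the 3 categories: 84/3 = 28.
A: (23 − 28)²/28 = 25/28 = 0.8929
B: (30 − 28)²/28 = 4/28 = 0.1429
C: (31 − 28)²/28 = 9/28 = 0.3214
The largest term is for A: 0.893.

A, 0.893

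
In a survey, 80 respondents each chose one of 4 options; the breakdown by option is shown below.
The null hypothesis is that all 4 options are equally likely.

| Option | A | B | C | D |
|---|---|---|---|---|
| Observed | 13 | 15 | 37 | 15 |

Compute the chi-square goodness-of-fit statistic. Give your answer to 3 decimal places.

Under H₀ each category has probability 1/4, so each expected count is 80/4 = 20.
cat         O        E   (O−E)²/E
A          13       20     2.4500
B          15       20     1.2500
C          37       20    14.4500
D          15       20     1.2500
Sum = 19.400

19.400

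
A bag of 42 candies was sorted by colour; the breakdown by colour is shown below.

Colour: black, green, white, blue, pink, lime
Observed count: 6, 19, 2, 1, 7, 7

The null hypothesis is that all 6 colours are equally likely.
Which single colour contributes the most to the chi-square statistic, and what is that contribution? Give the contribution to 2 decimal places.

Expected count for each of the 6 categories: 42/6 = 7.
χ² = (6−7)²/7 + (19−7)²/7 + (2−7)²/7 + (1−7)²/7 + (7−7)²/7 + (7−7)²/7
   = 0.143 + 20.571 + 3.571 + 5.143 + 0.000 + 0.000
The largest term is for green: 20.57.

green, 20.57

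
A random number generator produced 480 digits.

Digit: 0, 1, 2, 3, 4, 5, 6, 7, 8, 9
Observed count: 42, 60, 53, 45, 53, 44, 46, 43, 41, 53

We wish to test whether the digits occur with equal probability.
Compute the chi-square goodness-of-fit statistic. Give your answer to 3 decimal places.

Under H₀ each category has probability 1/10, so each expected count is 480/10 = 48.
χ² = (42−48)²/48 + (60−48)²/48 + (53−48)²/48 + (45−48)²/48 + (53−48)²/48 + (44−48)²/48 + (46−48)²/48 + (43−48)²/48 + (41−48)²/48 + (53−48)²/48
   = 0.7500 + 3.0000 + 0.5208 + 0.1875 + 0.5208 + 0.3333 + 0.0833 + 0.5208 + 1.0208 + 0.5208
Sum = 7.458

7.458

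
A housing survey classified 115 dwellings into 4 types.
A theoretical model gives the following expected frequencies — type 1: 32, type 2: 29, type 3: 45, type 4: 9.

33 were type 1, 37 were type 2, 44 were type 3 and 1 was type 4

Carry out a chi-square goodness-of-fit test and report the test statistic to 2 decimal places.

χ² = (33−32)²/32 + (37−29)²/29 + (44−45)²/45 + (1−9)²/9
   = 0.031 + 2.207 + 0.022 + 7.111
Sum = 9.37

9.37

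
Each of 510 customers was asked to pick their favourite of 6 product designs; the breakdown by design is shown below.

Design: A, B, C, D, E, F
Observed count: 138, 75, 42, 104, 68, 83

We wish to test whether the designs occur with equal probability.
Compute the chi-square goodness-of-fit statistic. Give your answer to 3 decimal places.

Under H₀ each category has probability 1/6, so each expected count is 510/6 = 85.
cat         O        E   (O−E)²/E
A         138       85    33.0471
B          75       85     1.1765
C          42       85    21.7529
D         104       85     4.2471
E          68       85     3.4000
F          83       85     0.0471
Sum = 63.671

63.671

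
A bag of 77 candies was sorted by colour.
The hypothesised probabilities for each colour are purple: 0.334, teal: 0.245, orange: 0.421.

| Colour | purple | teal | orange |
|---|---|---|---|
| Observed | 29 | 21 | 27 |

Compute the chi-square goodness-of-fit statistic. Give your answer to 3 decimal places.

1.566

Expected counts E_i = n·p_i: 77×0.334 = 25.718, 77×0.245 = 18.865, 77×0.421 = 32.417.
purple: (29 − 25.718)²/25.718 = 10.771524/25.718 = 0.4188
teal: (21 − 18.865)²/18.865 = 4.558225/18.865 = 0.2416
orange: (27 − 32.417)²/32.417 = 29.343889/32.417 = 0.9052
Sum = 1.566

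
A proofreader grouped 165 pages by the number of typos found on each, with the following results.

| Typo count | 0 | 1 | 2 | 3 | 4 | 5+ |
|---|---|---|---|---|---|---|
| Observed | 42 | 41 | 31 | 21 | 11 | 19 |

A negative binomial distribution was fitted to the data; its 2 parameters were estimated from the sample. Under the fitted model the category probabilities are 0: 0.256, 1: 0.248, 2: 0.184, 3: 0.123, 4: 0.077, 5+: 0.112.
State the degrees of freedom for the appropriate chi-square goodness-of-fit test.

There are k = 6 categories and 2 parameters estimated from the data, so df = 6 − 1 − 2 = 3.

3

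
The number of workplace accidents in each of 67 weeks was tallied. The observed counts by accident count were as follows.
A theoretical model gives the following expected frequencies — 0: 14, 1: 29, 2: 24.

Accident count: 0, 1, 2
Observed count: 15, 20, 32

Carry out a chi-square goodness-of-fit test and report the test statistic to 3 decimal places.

5.531

cat         O        E   (O−E)²/E
0          15       14     0.0714
1          20       29     2.7931
2          32       24     2.6667
Sum = 5.531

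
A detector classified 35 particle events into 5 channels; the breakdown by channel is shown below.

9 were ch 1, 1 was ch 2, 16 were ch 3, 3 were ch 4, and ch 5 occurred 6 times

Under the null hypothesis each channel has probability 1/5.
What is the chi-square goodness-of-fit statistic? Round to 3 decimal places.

19.714

Expected count for each of the 5 categories: 35/5 = 7.
ch 1: (9 − 7)²/7 = 4/7 = 0.5714
ch 2: (1 − 7)²/7 = 36/7 = 5.1429
ch 3: (16 − 7)²/7 = 81/7 = 11.5714
ch 4: (3 − 7)²/7 = 16/7 = 2.2857
ch 5: (6 − 7)²/7 = 1/7 = 0.1429
Sum = 19.714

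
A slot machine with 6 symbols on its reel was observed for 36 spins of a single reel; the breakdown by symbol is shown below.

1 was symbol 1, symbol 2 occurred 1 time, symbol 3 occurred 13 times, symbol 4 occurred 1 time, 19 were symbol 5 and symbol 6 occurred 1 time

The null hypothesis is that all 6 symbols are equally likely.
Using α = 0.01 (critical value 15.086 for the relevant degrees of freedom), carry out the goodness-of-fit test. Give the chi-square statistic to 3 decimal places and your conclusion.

53.000; reject

Under H₀ each category has probability 1/6, so each expected count is 36/6 = 6.
cat           O        E   (O−E)²/E
symbol 1      1        6     4.1667
symbol 2      1        6     4.1667
symbol 3     13        6     8.1667
symbol 4      1        6     4.1667
symbol 5     19        6    28.1667
symbol 6      1        6     4.1667
Sum = 53.000
df = 5. Since 53.000 > 15.086, we reject H₀.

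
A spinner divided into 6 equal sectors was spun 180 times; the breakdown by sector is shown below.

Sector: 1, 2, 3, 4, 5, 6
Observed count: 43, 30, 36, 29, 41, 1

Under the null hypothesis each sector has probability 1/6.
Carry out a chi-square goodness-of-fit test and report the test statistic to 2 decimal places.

Expected count for each of the 6 categories: 180/6 = 30.
1: (43 − 30)²/30 = 169/30 = 5.633
2: (30 − 30)²/30 = 0/30 = 0.000
3: (36 − 30)²/30 = 36/30 = 1.200
4: (29 − 30)²/30 = 1/30 = 0.033
5: (41 − 30)²/30 = 121/30 = 4.033
6: (1 − 30)²/30 = 841/30 = 28.033
Sum = 38.93

38.93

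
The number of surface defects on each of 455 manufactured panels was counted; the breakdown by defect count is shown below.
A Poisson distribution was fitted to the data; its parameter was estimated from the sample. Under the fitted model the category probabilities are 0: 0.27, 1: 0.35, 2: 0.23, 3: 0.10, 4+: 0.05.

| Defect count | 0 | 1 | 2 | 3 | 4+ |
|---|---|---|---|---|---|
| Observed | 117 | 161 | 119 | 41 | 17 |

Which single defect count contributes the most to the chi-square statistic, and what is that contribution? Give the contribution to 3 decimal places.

2, 1.968

Expected counts E_i = n·p_i: 455×0.27 = 122.85, 455×0.35 = 159.25, 455×0.23 = 104.65, 455×0.10 = 45.5, 455×0.05 = 22.75.
χ² = (117−122.85)²/122.85 + (161−159.25)²/159.25 + (119−104.65)²/104.65 + (41−45.5)²/45.5 + (17−22.75)²/22.75
   = 0.2786 + 0.0192 + 1.9677 + 0.4451 + 1.4533
The largest term is for 2: 1.968.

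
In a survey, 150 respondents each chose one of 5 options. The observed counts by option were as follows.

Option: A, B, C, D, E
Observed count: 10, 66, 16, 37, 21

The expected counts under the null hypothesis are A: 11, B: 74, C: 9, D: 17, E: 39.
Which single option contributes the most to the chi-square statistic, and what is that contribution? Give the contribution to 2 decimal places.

χ² = (10−11)²/11 + (66−74)²/74 + (16−9)²/9 + (37−17)²/17 + (21−39)²/39
   = 0.091 + 0.865 + 5.444 + 23.529 + 8.308
The largest term is for D: 23.53.

D, 23.53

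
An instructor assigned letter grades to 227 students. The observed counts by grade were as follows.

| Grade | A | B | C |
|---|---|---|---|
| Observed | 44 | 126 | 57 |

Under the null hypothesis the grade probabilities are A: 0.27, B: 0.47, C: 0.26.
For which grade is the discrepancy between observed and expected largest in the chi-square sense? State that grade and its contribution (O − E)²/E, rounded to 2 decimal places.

A, 4.88

Expected counts E_i = n·p_i: 227×0.27 = 61.29, 227×0.47 = 106.69, 227×0.26 = 59.02.
cat         O        E   (O−E)²/E
A          44    61.29      4.878
B         126   106.69      3.495
C          57    59.02      0.069
The largest term is for A: 4.88.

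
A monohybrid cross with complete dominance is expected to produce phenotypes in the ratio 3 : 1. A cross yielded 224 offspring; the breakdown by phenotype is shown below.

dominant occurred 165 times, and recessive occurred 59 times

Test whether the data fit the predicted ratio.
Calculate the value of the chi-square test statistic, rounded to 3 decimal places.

0.214

Ratio total = 4. Expected counts: 224×3/4 = 168, 224×1/4 = 56.
cat            O        E   (O−E)²/E
dominant     165      168     0.0536
recessive     59       56     0.1607
Sum = 0.214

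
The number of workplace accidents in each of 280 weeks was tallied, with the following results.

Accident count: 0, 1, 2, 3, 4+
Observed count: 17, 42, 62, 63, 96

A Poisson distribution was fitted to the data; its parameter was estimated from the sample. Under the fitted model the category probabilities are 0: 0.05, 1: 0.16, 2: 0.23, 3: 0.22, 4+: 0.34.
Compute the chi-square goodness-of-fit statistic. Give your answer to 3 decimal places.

0.946

Expected counts E_i = n·p_i: 280×0.05 = 14, 280×0.16 = 44.8, 280×0.23 = 64.4, 280×0.22 = 61.6, 280×0.34 = 95.2.
0: (17 − 14)²/14 = 9/14 = 0.6429
1: (42 − 44.8)²/44.8 = 7.84/44.8 = 0.1750
2: (62 − 64.4)²/64.4 = 5.76/64.4 = 0.0894
3: (63 − 61.6)²/61.6 = 1.96/61.6 = 0.0318
4+: (96 − 95.2)²/95.2 = 0.64/95.2 = 0.0067
Sum = 0.946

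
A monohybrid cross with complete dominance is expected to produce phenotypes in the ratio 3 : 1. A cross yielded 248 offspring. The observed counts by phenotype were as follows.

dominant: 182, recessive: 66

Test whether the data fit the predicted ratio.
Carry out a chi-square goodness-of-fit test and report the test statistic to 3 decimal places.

0.344

Ratio total = 4. Expected counts: 248×3/4 = 186, 248×1/4 = 62.
cat            O        E   (O−E)²/E
dominant     182      186     0.0860
recessive     66       62     0.2581
Sum = 0.344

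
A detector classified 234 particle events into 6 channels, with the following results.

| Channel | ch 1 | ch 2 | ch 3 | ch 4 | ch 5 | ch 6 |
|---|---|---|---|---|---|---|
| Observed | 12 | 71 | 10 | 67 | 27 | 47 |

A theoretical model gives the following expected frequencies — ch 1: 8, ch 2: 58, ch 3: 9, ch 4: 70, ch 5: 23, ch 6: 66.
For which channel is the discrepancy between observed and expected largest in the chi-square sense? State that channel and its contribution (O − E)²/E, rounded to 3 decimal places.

χ² = (12−8)²/8 + (71−58)²/58 + (10−9)²/9 + (67−70)²/70 + (27−23)²/23 + (47−66)²/66
   = 2.0000 + 2.9138 + 0.1111 + 0.1286 + 0.6957 + 5.4697
The largest term is for ch 6: 5.470.

ch 6, 5.470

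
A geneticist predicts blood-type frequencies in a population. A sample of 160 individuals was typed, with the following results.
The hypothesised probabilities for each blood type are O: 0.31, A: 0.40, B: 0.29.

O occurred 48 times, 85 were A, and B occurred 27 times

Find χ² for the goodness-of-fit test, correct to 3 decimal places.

Expected counts E_i = n·p_i: 160×0.31 = 49.6, 160×0.40 = 64, 160×0.29 = 46.4.
O: (48 − 49.6)²/49.6 = 2.56/49.6 = 0.0516
A: (85 − 64)²/64 = 441/64 = 6.8906
B: (27 − 46.4)²/46.4 = 376.36/46.4 = 8.1112
Sum = 15.053

15.053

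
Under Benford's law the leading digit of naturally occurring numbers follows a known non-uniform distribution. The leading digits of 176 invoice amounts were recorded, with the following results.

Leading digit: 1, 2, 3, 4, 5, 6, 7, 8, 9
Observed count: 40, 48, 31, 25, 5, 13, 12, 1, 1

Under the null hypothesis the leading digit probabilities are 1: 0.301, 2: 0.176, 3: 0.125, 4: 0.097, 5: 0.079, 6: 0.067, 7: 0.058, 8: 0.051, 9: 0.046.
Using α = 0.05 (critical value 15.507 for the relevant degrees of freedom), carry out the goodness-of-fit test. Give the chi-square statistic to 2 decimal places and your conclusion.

Expected counts E_i = n·p_i: 176×0.301 = 52.976, 176×0.176 = 30.976, 176×0.125 = 22, 176×0.097 = 17.072, 176×0.079 = 13.904, 176×0.067 = 11.792, 176×0.058 = 10.208, 176×0.051 = 8.976, 176×0.046 = 8.096.
1: (40 − 52.976)²/52.976 = 168.376576/52.976 = 3.178
2: (48 − 30.976)²/30.976 = 289.816576/30.976 = 9.356
3: (31 − 22)²/22 = 81/22 = 3.682
4: (25 − 17.072)²/17.072 = 62.853184/17.072 = 3.682
5: (5 − 13.904)²/13.904 = 79.281216/13.904 = 5.702
6: (13 − 11.792)²/11.792 = 1.459264/11.792 = 0.124
7: (12 − 10.208)²/10.208 = 3.211264/10.208 = 0.315
8: (1 − 8.976)²/8.976 = 63.616576/8.976 = 7.087
9: (1 − 8.096)²/8.096 = 50.353216/8.096 = 6.220
Sum = 39.35
df = 8. Since 39.35 > 15.507, we reject H₀.

39.35; reject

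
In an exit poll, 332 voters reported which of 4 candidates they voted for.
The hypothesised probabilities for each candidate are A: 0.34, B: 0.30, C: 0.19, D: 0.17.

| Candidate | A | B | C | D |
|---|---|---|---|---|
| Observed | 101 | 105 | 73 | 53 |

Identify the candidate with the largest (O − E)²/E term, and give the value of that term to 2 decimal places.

Expected counts E_i = n·p_i: 332×0.34 = 112.88, 332×0.30 = 99.6, 332×0.19 = 63.08, 332×0.17 = 56.44.
cat         O        E   (O−E)²/E
A         101   112.88      1.250
B         105     99.6      0.293
C          73    63.08      1.560
D          53    56.44      0.210
The largest term is for C: 1.56.

C, 1.56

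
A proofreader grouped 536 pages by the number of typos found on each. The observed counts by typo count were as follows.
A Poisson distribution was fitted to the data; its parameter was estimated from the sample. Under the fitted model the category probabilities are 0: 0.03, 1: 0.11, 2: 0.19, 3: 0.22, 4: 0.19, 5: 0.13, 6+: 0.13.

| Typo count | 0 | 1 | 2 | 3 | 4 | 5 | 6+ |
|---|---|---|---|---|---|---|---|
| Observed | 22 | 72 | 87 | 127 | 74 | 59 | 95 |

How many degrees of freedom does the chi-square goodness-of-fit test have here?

There are k = 7 categories and 1 parameter estimated from the data, so df = 7 − 1 − 1 = 5.

5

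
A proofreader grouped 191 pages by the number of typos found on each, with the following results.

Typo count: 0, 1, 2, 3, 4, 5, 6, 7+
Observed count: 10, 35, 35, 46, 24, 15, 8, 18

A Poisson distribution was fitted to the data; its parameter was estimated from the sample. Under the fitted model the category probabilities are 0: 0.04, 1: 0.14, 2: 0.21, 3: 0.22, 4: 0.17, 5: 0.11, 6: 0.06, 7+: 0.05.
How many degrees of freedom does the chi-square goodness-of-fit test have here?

There are k = 8 categories and 1 parameter estimated from the data, so df = 8 − 1 − 1 = 6.

6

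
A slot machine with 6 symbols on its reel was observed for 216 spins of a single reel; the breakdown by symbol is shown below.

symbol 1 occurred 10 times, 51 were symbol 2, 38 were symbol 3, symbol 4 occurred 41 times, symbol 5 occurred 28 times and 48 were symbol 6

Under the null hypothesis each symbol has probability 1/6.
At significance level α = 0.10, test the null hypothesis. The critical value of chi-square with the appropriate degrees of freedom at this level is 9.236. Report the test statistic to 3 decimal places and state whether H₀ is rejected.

Expected count for each of the 6 categories: 216/6 = 36.
cat           O        E   (O−E)²/E
symbol 1     10       36    18.7778
symbol 2     51       36     6.2500
symbol 3     38       36     0.1111
symbol 4     41       36     0.6944
symbol 5     28       36     1.7778
symbol 6     48       36     4.0000
Sum = 31.611
df = 5. Since 31.611 > 9.236, we reject H₀.

31.611; reject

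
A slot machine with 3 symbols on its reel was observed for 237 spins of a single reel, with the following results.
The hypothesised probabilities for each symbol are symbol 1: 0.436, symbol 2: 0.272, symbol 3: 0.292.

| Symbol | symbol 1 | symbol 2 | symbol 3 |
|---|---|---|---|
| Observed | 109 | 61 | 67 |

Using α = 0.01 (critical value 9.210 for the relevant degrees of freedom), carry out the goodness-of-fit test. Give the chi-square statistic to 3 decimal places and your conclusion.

Expected counts E_i = n·p_i: 237×0.436 = 103.332, 237×0.272 = 64.464, 237×0.292 = 69.204.
χ² = (109−103.332)²/103.332 + (61−64.464)²/64.464 + (67−69.204)²/69.204
   = 0.3109 + 0.1861 + 0.0702
Sum = 0.567
df = 2. Since 0.567 < 9.210, we do not reject H₀.

0.567; do not reject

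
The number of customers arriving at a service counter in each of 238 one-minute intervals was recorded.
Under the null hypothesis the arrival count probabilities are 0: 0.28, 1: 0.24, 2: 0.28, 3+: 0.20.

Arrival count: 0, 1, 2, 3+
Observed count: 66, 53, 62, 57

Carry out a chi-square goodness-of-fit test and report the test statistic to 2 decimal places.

Expected counts E_i = n·p_i: 238×0.28 = 66.64, 238×0.24 = 57.12, 238×0.28 = 66.64, 238×0.20 = 47.6.
cat         O        E   (O−E)²/E
0          66    66.64      0.006
1          53    57.12      0.297
2          62    66.64      0.323
3+         57     47.6      1.856
Sum = 2.48

2.48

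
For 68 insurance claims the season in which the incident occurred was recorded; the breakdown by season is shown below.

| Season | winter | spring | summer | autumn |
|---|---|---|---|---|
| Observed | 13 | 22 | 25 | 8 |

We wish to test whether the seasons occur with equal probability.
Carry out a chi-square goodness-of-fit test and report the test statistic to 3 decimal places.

Expected count for each of the 4 categories: 68/4 = 17.
cat         O        E   (O−E)²/E
winter     13       17     0.9412
spring     22       17     1.4706
summer     25       17     3.7647
autumn      8       17     4.7647
Sum = 10.941

10.941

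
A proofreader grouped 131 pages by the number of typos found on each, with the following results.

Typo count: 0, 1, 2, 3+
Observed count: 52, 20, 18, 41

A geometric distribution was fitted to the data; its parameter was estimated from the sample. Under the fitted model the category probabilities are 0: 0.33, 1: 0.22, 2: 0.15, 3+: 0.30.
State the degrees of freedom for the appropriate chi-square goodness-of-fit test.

There are k = 4 categories and 1 parameter estimated from the data, so df = 4 − 1 − 1 = 2.

2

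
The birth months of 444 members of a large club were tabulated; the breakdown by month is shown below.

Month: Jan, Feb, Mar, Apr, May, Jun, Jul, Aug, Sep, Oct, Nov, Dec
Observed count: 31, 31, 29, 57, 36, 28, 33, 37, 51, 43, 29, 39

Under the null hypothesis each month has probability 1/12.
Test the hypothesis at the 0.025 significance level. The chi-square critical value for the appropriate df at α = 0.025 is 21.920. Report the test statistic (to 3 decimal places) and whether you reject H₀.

Expected count for each of the 12 categories: 444/12 = 37.
χ² = (31−37)²/37 + (31−37)²/37 + (29−37)²/37 + (57−37)²/37 + (36−37)²/37 + (28−37)²/37 + (33−37)²/37 + (37−37)²/37 + (51−37)²/37 + (43−37)²/37 + (29−37)²/37 + (39−37)²/37
   = 0.9730 + 0.9730 + 1.7297 + 10.8108 + 0.0270 + 2.1892 + 0.4324 + 0.0000 + 5.2973 + 0.9730 + 1.7297 + 0.1081
Sum = 25.243
df = 11. Since 25.243 > 21.920, we reject H₀.

25.243; reject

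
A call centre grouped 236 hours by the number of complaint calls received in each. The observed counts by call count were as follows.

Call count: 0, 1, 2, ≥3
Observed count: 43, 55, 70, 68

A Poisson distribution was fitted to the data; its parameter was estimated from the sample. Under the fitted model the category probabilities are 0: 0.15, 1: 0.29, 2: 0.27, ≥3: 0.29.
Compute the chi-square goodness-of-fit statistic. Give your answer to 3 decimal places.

4.893

Expected counts E_i = n·p_i: 236×0.15 = 35.4, 236×0.29 = 68.44, 236×0.27 = 63.72, 236×0.29 = 68.44.
0: (43 − 35.4)²/35.4 = 57.76/35.4 = 1.6316
1: (55 − 68.44)²/68.44 = 180.6336/68.44 = 2.6393
2: (70 − 63.72)²/63.72 = 39.4384/63.72 = 0.6189
≥3: (68 − 68.44)²/68.44 = 0.1936/68.44 = 0.0028
Sum = 4.893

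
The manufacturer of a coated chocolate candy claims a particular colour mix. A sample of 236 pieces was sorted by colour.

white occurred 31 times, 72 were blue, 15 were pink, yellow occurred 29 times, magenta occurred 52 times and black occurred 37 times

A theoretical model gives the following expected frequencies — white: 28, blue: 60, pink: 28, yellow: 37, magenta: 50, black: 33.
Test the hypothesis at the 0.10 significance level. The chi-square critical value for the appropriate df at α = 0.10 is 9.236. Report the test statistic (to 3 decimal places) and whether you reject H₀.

11.052; reject

cat          O        E   (O−E)²/E
white       31       28     0.3214
blue        72       60     2.4000
pink        15       28     6.0357
yellow      29       37     1.7297
magenta     52       50     0.0800
black       37       33     0.4848
Sum = 11.052
df = 5. Since 11.052 > 9.236, we reject H₀.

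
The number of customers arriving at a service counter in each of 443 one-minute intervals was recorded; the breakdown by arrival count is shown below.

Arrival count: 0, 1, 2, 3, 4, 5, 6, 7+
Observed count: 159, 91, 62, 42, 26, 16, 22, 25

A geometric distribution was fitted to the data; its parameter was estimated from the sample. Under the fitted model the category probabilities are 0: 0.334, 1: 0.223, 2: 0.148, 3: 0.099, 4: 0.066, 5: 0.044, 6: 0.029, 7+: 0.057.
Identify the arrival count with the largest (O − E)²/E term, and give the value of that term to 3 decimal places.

Expected counts E_i = n·p_i: 443×0.334 = 147.962, 443×0.223 = 98.789, 443×0.148 = 65.564, 443×0.099 = 43.857, 443×0.066 = 29.238, 443×0.044 = 19.492, 443×0.029 = 12.847, 443×0.057 = 25.251.
χ² = (159−147.962)²/147.962 + (91−98.789)²/98.789 + (62−65.564)²/65.564 + (42−43.857)²/43.857 + (26−29.238)²/29.238 + (16−19.492)²/19.492 + (22−12.847)²/12.847 + (25−25.251)²/25.251
   = 0.8234 + 0.6141 + 0.1937 + 0.0786 + 0.3586 + 0.6256 + 6.5212 + 0.0025
The largest term is for 6: 6.521.

6, 6.521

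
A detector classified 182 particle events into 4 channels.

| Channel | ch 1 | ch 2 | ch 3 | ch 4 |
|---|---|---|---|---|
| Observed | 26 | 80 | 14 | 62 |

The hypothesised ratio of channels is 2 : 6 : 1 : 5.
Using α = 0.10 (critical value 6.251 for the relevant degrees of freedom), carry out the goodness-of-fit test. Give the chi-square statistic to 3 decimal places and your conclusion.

0.267; do not reject

Ratio total = 14. Expected counts: 182×2/14 = 26, 182×6/14 = 78, 182×1/14 = 13, 182×5/14 = 65.
ch 1: (26 − 26)²/26 = 0/26 = 0.0000
ch 2: (80 − 78)²/78 = 4/78 = 0.0513
ch 3: (14 − 13)²/13 = 1/13 = 0.0769
ch 4: (62 − 65)²/65 = 9/65 = 0.1385
Sum = 0.267
df = 3. Since 0.267 < 6.251, we do not reject H₀.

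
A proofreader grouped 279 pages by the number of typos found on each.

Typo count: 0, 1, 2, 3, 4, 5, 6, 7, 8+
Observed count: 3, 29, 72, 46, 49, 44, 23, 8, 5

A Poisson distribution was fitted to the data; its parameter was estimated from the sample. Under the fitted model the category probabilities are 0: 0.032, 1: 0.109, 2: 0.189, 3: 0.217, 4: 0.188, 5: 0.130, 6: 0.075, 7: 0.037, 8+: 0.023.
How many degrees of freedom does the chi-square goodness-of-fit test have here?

7

There are k = 9 categories and 1 parameter estimated from the data, so df = 9 − 1 − 1 = 7.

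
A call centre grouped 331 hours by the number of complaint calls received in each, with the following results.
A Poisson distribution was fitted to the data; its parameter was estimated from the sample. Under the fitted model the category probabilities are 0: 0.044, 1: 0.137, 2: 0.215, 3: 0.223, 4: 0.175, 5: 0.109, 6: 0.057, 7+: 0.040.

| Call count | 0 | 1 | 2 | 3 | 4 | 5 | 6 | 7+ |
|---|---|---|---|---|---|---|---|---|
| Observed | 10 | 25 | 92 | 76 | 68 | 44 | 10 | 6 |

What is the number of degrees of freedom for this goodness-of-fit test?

6

There are k = 8 categories and 1 parameter estimated from the data, so df = 8 − 1 − 1 = 6.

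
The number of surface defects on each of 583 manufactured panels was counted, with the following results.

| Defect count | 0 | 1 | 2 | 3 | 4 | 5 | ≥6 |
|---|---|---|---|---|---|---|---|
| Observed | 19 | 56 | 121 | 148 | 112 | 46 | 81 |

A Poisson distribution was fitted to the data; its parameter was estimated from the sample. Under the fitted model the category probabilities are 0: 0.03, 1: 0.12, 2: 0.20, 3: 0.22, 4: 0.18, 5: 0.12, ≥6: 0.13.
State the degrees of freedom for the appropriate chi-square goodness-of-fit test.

5

There are k = 7 categories and 1 parameter estimated from the data, so df = 7 − 1 − 1 = 5.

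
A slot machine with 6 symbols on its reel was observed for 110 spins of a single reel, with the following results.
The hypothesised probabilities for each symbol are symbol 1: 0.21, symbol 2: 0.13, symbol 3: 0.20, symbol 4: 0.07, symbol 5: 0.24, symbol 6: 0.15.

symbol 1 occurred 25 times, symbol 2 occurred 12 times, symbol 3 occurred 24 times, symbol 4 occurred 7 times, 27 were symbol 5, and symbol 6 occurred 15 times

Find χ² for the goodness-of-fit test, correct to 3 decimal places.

0.922

Expected counts E_i = n·p_i: 110×0.21 = 23.1, 110×0.13 = 14.3, 110×0.20 = 22, 110×0.07 = 7.7, 110×0.24 = 26.4, 110×0.15 = 16.5.
χ² = (25−23.1)²/23.1 + (12−14.3)²/14.3 + (24−22)²/22 + (7−7.7)²/7.7 + (27−26.4)²/26.4 + (15−16.5)²/16.5
   = 0.1563 + 0.3699 + 0.1818 + 0.0636 + 0.0136 + 0.1364
Sum = 0.922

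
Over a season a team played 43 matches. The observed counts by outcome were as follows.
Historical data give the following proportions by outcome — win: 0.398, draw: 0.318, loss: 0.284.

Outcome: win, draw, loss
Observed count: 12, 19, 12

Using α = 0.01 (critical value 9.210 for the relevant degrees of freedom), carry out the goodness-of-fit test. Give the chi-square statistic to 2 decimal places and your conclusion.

Expected counts E_i = n·p_i: 43×0.398 = 17.114, 43×0.318 = 13.674, 43×0.284 = 12.212.
cat         O        E   (O−E)²/E
win        12   17.114      1.528
draw       19   13.674      2.074
loss       12   12.212      0.004
Sum = 3.61
df = 2. Since 3.61 < 9.210, we do not reject H₀.

3.61; do not reject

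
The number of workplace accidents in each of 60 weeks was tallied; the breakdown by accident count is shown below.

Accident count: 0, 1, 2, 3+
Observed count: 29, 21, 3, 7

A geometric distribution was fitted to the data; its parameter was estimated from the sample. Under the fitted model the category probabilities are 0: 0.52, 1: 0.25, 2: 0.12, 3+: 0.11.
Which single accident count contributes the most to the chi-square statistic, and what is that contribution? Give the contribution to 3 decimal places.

2, 2.450

Expected counts E_i = n·p_i: 60×0.52 = 31.2, 60×0.25 = 15, 60×0.12 = 7.2, 60×0.11 = 6.6.
χ² = (29−31.2)²/31.2 + (21−15)²/15 + (3−7.2)²/7.2 + (7−6.6)²/6.6
   = 0.1551 + 2.4000 + 2.4500 + 0.0242
The largest term is for 2: 2.450.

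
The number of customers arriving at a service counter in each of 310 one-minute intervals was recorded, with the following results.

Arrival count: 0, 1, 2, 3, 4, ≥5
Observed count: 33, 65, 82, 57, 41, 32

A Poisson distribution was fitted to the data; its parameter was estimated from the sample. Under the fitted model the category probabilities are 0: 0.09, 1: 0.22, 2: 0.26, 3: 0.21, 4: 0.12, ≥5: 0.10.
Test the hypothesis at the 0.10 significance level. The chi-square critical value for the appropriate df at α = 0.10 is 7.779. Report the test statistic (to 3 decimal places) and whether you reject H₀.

2.535; do not reject

Expected counts E_i = n·p_i: 310×0.09 = 27.9, 310×0.22 = 68.2, 310×0.26 = 80.6, 310×0.21 = 65.1, 310×0.12 = 37.2, 310×0.10 = 31.
cat         O        E   (O−E)²/E
0          33     27.9     0.9323
1          65     68.2     0.1501
2          82     80.6     0.0243
3          57     65.1     1.0078
4          41     37.2     0.3882
≥5         32       31     0.0323
Sum = 2.535
df = 4. Since 2.535 < 7.779, we do not reject H₀.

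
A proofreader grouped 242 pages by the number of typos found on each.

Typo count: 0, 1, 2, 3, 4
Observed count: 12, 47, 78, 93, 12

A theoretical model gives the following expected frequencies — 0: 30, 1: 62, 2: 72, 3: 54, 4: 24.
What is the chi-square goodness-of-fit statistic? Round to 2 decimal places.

χ² = (12−30)²/30 + (47−62)²/62 + (78−72)²/72 + (93−54)²/54 + (12−24)²/24
   = 10.800 + 3.629 + 0.500 + 28.167 + 6.000
Sum = 49.10

49.10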